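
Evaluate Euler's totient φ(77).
60

Prime factorization: 77 = 7 × 11
Using the formula φ(n) = n × Π(1 - 1/p) for each prime factor p:
φ(77) = 77 × (1 - 1/7) × (1 - 1/11)
φ(77) = 60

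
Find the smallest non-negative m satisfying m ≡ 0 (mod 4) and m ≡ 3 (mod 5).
M = 4 × 5 = 20. M₁ = 5, y₁ ≡ 1 (mod 4). M₂ = 4, y₂ ≡ 4 (mod 5). m = 0×5×1 + 3×4×4 ≡ 8 (mod 20)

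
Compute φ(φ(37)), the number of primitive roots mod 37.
Number of primitive roots mod 37 = φ(36) = 12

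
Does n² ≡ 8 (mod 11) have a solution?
By Euler's criterion: 8^{5} ≡ 10 (mod 11). Since this equals -1 (≡ 10), 8 is not a QR.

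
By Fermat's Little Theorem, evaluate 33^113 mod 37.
By Fermat: 33^{36} ≡ 1 (mod 37). 113 = 3×36 + 5. So 33^{113} ≡ 33^{5} ≡ 12 (mod 37)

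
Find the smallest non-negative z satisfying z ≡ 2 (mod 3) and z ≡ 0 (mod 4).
M = 3 × 4 = 12. M₁ = 4, y₁ ≡ 1 (mod 3). M₂ = 3, y₂ ≡ 3 (mod 4). z = 2×4×1 + 0×3×3 ≡ 8 (mod 12)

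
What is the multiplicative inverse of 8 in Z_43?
8^(-1) ≡ 27 (mod 43). Verification: 8 × 27 = 216 ≡ 1 (mod 43)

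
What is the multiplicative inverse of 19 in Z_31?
18

Using Extended Euclidean Algorithm:
gcd(19, 31) = 1
Bezout coefficients: 19 × -13 + 31 × 8 = 1
So 19 × -13 ≡ 1 (mod 31)
The inverse is -13 mod 31 = 18
Verification: 19 × 18 = 342 = 11 × 31 + 1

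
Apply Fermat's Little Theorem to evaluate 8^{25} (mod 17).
8

By Fermat's Little Theorem, a^(p-1) ≡ 1 (mod p) for prime p and gcd(a, p) = 1
Here p = 17, so 8^16 ≡ 1 (mod 17)
We can reduce the exponent: 25 mod 16 = 9
So 8^25 ≡ 8^9 (mod 17)
Computing: 8^9 mod 17 = 8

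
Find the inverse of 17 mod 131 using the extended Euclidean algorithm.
Extended GCD: 17(54) + 131(-7) = 1. So 17^(-1) ≡ 54 ≡ 54 (mod 131). Verify: 17 × 54 = 918 ≡ 1 (mod 131)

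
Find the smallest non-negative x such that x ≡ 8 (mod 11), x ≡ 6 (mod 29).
151

Using the Chinese Remainder Theorem:
M = product of moduli = 319
For equation 1: M_1 = 29, 29 ≡ 7 (mod 11), inverse of 29 mod 11 is 8 (check: 7 × 8 = 56 ≡ 1 (mod 11))
For equation 2: M_2 = 11, 11 ≡ 11 (mod 29), inverse of 11 mod 29 is 8 (check: 11 × 8 = 88 ≡ 1 (mod 29))
Combine: x ≡ Σ r_i×M_i×(M_i⁻¹ mod m_i) = 8×29×8 + 6×11×8 = 1856 + 528 = 2384
2384 mod 319 = 151
x ≡ 151 (mod 319)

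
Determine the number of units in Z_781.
700

Prime factorization: 781 = 11 × 71
Using the formula φ(n) = n × Π(1 - 1/p) for each prime factor p:
φ(781) = 781 × (1 - 1/11) × (1 - 1/71)
φ(781) = 700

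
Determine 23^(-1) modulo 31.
23^(-1) ≡ 27 (mod 31). Verification: 23 × 27 = 621 ≡ 1 (mod 31)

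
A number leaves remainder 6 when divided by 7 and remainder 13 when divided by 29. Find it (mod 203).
M = 7 × 29 = 203. M₁ = 29, y₁ ≡ 1 (mod 7). M₂ = 7, y₂ ≡ 25 (mod 29). k = 6×29×1 + 13×7×25 ≡ 13 (mod 203)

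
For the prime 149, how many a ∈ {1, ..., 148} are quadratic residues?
For prime 149, there are (p-1)/2 = (149-1)/2 = 74 quadratic residues (excluding 0).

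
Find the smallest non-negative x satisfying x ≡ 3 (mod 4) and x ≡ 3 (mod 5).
M = 4 × 5 = 20. M₁ = 5, y₁ ≡ 1 (mod 4). M₂ = 4, y₂ ≡ 4 (mod 5). x = 3×5×1 + 3×4×4 ≡ 3 (mod 20)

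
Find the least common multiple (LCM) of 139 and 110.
15290

First find GCD(139, 110) using the Euclidean algorithm:
139 = 1 × 110 + 29
110 = 3 × 29 + 23
29 = 1 × 23 + 6
23 = 3 × 6 + 5
6 = 1 × 5 + 1
5 = 5 × 1 + 0
GCD(139, 110) = 1

LCM formula: LCM(a, b) = (a × b) / GCD(a, b)
LCM(139, 110) = (139 × 110) / 1
LCM(139, 110) = 15290 / 1
LCM(139, 110) = 15290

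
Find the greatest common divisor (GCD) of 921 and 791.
1

Using the Euclidean algorithm:
921 = 1 × 791 + 130
791 = 6 × 130 + 11
130 = 11 × 11 + 9
11 = 1 × 9 + 2
9 = 4 × 2 + 1
2 = 2 × 1 + 0

GCD(921, 791) = 1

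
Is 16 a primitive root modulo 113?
No

To verify, check if 16^(112/q) ≢ 1 (mod 113) for each prime divisor q of 112
Divisors of 112 = 112: [1, 2, 4, 7, 8, 14, 16, 28, 56, 112]
  16^(112/2) = 16^56 ≡ 1 (mod 113)
  16^(112/7) = 16^16 ≡ 30 (mod 113)
Conclusion: 16 is not a primitive root modulo 113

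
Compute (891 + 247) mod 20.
18

(891 + 247) = 1138
1138 mod 20 = 18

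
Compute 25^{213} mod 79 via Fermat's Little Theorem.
67

By Fermat's Little Theorem, a^(p-1) ≡ 1 (mod p) for prime p and gcd(a, p) = 1
Here p = 79, so 25^78 ≡ 1 (mod 79)
We can reduce the exponent: 213 mod 78 = 57
So 25^213 ≡ 25^57 (mod 79)
Computing: 25^57 mod 79 = 67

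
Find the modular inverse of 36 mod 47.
36^(-1) ≡ 17 (mod 47). Verification: 36 × 17 = 612 ≡ 1 (mod 47)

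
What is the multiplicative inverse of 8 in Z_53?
8^(-1) ≡ 20 (mod 53). Verification: 8 × 20 = 160 ≡ 1 (mod 53)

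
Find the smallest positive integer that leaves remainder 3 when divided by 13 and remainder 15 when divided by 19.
M = 13 × 19 = 247. M₁ = 19, y₁ ≡ 11 (mod 13). M₂ = 13, y₂ ≡ 3 (mod 19). t = 3×19×11 + 15×13×3 ≡ 224 (mod 247). The smallest positive such number is 224.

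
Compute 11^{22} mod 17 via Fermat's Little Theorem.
8

By Fermat's Little Theorem, a^(p-1) ≡ 1 (mod p) for prime p and gcd(a, p) = 1
Here p = 17, so 11^16 ≡ 1 (mod 17)
We can reduce the exponent: 22 mod 16 = 6
So 11^22 ≡ 11^6 (mod 17)
Computing: 11^6 mod 17 = 8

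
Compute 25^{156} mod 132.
25

Using successive squaring:
Binary expansion of 156: 10011100
Powers of 25 mod 132 (each is the square of the previous):
  25^1 ≡ 25 (mod 132)
  25^2 ≡ 25² = 625 ≡ 97 (mod 132)
  25^4 ≡ 97² = 9409 ≡ 37 (mod 132)
  25^8 ≡ 37² = 1369 ≡ 49 (mod 132)
  25^16 ≡ 49² = 2401 ≡ 25 (mod 132)
  25^32 ≡ 25² = 625 ≡ 97 (mod 132)
  25^64 ≡ 97² = 9409 ≡ 37 (mod 132)
  25^128 ≡ 37² = 1369 ≡ 49 (mod 132)
156 = 128 + 16 + 8 + 4, so 25^156 = 25^128 × 25^16 × 25^8 × 25^4 ≡ 49 × 25 × 49 × 37 (mod 132)
Multiplying step by step:
  49 × 25 = 1225 ≡ 37 (mod 132)
  37 × 49 = 1813 ≡ 97 (mod 132)
  97 × 37 = 3589 ≡ 25 (mod 132)
Result: 25^156 ≡ 25 (mod 132)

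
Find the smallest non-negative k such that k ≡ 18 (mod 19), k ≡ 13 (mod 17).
132

Using the Chinese Remainder Theorem:
M = product of moduli = 323
For equation 1: M_1 = 17, 17 ≡ 17 (mod 19), inverse of 17 mod 19 is 9 (check: 17 × 9 = 153 ≡ 1 (mod 19))
For equation 2: M_2 = 19, 19 ≡ 2 (mod 17), inverse of 19 mod 17 is 9 (check: 2 × 9 = 18 ≡ 1 (mod 17))
Combine: k ≡ Σ r_i×M_i×(M_i⁻¹ mod m_i) = 18×17×9 + 13×19×9 = 2754 + 2223 = 4977
4977 mod 323 = 132
k ≡ 132 (mod 323)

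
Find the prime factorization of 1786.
2 × 19 × 47

Divide by primes starting from smallest:
1786 ÷ 2 = 893
893 ÷ 19 = 47
47 ÷ 47 = 1

1786 = 2 × 19 × 47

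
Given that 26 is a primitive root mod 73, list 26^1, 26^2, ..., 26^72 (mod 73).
g^1, g^2, ..., g^{72} mod 73: {26, 19, 56, 69, 42, 70, 68, 16, 51, 12, 20, 9, 15, 25, 66, 37, 13, 46, 28, 71, 21, 35, 34, 8, 62, 6, 10, 41, 44, 49, 33, 55, 43, 23, 14, 72, 47, 54, 17, 4, 31, 3, 5, 57, 22, 61, 53, 64, 58, 48, 7, 36, 60, 27, 45, 2, 52, 38, 39, 65, 11, 67, 63, 32, 29, 24, 40, 18, 30, 50, 59, 1}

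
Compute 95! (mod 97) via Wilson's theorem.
(96)! = (95)! × (96) ≡ -1 (mod 97). So (95)! ≡ -1 × (96)^(-1) ≡ (-1)×(-1) = 1 (mod 97)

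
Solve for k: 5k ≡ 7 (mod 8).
3

Since gcd(5, 8) = 1 divides 7, a solution exists.
Multiply both sides by the inverse of 5 mod 8:
  5^(-1) mod 8 = 5
  x ≡ 5 × 7 ≡ 35 ≡ 3 (mod 8)
Verification: 5 × 3 = 15 = 1 × 8 + 7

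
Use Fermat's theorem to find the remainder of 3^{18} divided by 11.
5

By Fermat's Little Theorem, a^(p-1) ≡ 1 (mod p) for prime p and gcd(a, p) = 1
Here p = 11, so 3^10 ≡ 1 (mod 11)
We can reduce the exponent: 18 mod 10 = 8
So 3^18 ≡ 3^8 (mod 11)
Computing: 3^8 mod 11 = 5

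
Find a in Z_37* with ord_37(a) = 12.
8 has order 12 mod 37 since 8^{12} ≡ 1 (mod 37) and no smaller power works.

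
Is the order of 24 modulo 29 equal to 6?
No, the actual order is 7, not 6.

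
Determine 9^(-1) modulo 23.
9^(-1) ≡ 18 (mod 23). Verification: 9 × 18 = 162 ≡ 1 (mod 23)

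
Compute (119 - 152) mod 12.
3

(119 - 152) = -33
-33 mod 12 = 3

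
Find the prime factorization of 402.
2 × 3 × 67

Divide by primes starting from smallest:
402 ÷ 2 = 201
201 ÷ 3 = 67
67 ÷ 67 = 1

402 = 2 × 3 × 67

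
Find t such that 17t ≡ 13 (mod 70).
9

Since gcd(17, 70) = 1 divides 13, a solution exists.
Multiply both sides by the inverse of 17 mod 70:
  17^(-1) mod 70 = 33
  x ≡ 33 × 13 ≡ 429 ≡ 9 (mod 70)
Verification: 17 × 9 = 153 = 2 × 70 + 13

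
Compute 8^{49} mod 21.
8

Using successive squaring:
Binary expansion of 49: 110001
Powers of 8 mod 21 (each is the square of the previous):
  8^1 ≡ 8 (mod 21)
  8^2 ≡ 8² = 64 ≡ 1 (mod 21)
  8^4 ≡ 1² = 1 ≡ 1 (mod 21)
  8^8 ≡ 1² = 1 ≡ 1 (mod 21)
  8^16 ≡ 1² = 1 ≡ 1 (mod 21)
  8^32 ≡ 1² = 1 ≡ 1 (mod 21)
49 = 32 + 16 + 1, so 8^49 = 8^32 × 8^16 × 8^1 ≡ 1 × 1 × 8 (mod 21)
Multiplying step by step:
  1 × 1 = 1 ≡ 1 (mod 21)
  1 × 8 = 8 ≡ 8 (mod 21)
Result: 8^49 ≡ 8 (mod 21)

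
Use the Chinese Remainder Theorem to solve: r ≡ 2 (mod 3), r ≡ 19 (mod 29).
M = 3 × 29 = 87. M₁ = 29, y₁ ≡ 2 (mod 3). M₂ = 3, y₂ ≡ 10 (mod 29). r = 2×29×2 + 19×3×10 ≡ 77 (mod 87)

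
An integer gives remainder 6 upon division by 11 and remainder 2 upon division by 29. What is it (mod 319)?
M = 11 × 29 = 319. M₁ = 29, y₁ ≡ 8 (mod 11). M₂ = 11, y₂ ≡ 8 (mod 29). t = 6×29×8 + 2×11×8 ≡ 292 (mod 319). The smallest positive such number is 292.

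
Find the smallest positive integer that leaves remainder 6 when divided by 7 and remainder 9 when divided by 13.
M = 7 × 13 = 91. M₁ = 13, y₁ ≡ 6 (mod 7). M₂ = 7, y₂ ≡ 2 (mod 13). r = 6×13×6 + 9×7×2 ≡ 48 (mod 91). The smallest positive such number is 48.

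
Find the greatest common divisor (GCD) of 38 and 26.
2

Using the Euclidean algorithm:
38 = 1 × 26 + 12
26 = 2 × 12 + 2
12 = 6 × 2 + 0

GCD(38, 26) = 2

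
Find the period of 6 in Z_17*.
Powers of 6 mod 17: 6^1≡6, 6^2≡2, 6^3≡12, 6^4≡4, 6^5≡7, 6^6≡8, 6^7≡14, 6^8≡16, 6^9≡11, 6^10≡15, 6^11≡5, 6^12≡13, 6^13≡10, 6^14≡9, 6^15≡3, 6^16≡1. Order = 16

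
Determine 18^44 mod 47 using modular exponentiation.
Using repeated squaring. 44 = 32 + 8 + 4 (binary 101100). Repeated squaring mod 47: 18^1 ≡ 18; 18^2 ≡ 18² = 324 ≡ 42; 18^4 ≡ 42² = 1764 ≡ 25; 18^8 ≡ 25² = 625 ≡ 14; 18^16 ≡ 14² = 196 ≡ 8; 18^32 ≡ 8² = 64 ≡ 17. Multiply: 18^44 = 18^32 × 18^8 × 18^4 ≡ 17 × 14 × 25 (mod 47): 17 × 14 = 238 ≡ 3; 3 × 25 = 75 ≡ 28. So 18^44 ≡ 28 (mod 47).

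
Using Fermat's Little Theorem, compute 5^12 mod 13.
By Fermat's Little Theorem, 5^{12} ≡ 1 (mod 13) since 13 is prime and gcd(5, 13) = 1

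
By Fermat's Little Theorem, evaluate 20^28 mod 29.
By Fermat's Little Theorem, 20^{28} ≡ 1 (mod 29) since 29 is prime and gcd(20, 29) = 1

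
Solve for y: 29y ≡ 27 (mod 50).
13

Since gcd(29, 50) = 1 divides 27, a solution exists.
Multiply both sides by the inverse of 29 mod 50:
  29^(-1) mod 50 = 19
  x ≡ 19 × 27 ≡ 513 ≡ 13 (mod 50)
Verification: 29 × 13 = 377 = 7 × 50 + 27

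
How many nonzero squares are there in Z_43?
For prime 43, there are (p-1)/2 = (43-1)/2 = 21 quadratic residues (excluding 0).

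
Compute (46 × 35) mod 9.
8

(46 × 35) = 1610
1610 mod 9 = 8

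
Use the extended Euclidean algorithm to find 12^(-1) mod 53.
Extended GCD: 12(-22) + 53(5) = 1. So 12^(-1) ≡ 31 ≡ 31 (mod 53). Verify: 12 × 31 = 372 ≡ 1 (mod 53)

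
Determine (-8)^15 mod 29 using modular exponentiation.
Using repeated squaring. (-8) ≡ 21 (mod 29). 15 = 8 + 4 + 2 + 1 (binary 1111). Repeated squaring mod 29: 21^1 ≡ 21; 21^2 ≡ 21² = 441 ≡ 6; 21^4 ≡ 6² = 36 ≡ 7; 21^8 ≡ 7² = 49 ≡ 20. Multiply: (-8)^15 ≡ 21^8 × 21^4 × 21^2 × 21^1 ≡ 20 × 7 × 6 × 21 (mod 29): 20 × 7 = 140 ≡ 24; 24 × 6 = 144 ≡ 28; 28 × 21 = 588 ≡ 8. So (-8)^15 ≡ 8 (mod 29).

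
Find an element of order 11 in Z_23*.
2 has order 11 mod 23 since 2^{11} ≡ 1 (mod 23) and no smaller power works.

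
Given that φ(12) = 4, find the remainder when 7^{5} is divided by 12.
By Euler: 7^{4} ≡ 1 (mod 12) since gcd(7, 12) = 1. 5 = 1×4 + 1. So 7^{5} ≡ 7^{1} ≡ 7 (mod 12)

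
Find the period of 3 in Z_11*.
Powers of 3 mod 11: 3^1≡3, 3^2≡9, 3^3≡5, 3^4≡4, 3^5≡1. Order = 5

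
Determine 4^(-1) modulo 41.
4^(-1) ≡ 31 (mod 41). Verification: 4 × 31 = 124 ≡ 1 (mod 41)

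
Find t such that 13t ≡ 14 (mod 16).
6

Since gcd(13, 16) = 1 divides 14, a solution exists.
Multiply both sides by the inverse of 13 mod 16:
  13^(-1) mod 16 = 5
  x ≡ 5 × 14 ≡ 70 ≡ 6 (mod 16)
Verification: 13 × 6 = 78 = 4 × 16 + 14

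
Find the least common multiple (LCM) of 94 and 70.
3290

First find GCD(94, 70) using the Euclidean algorithm:
94 = 1 × 70 + 24
70 = 2 × 24 + 22
24 = 1 × 22 + 2
22 = 11 × 2 + 0
GCD(94, 70) = 2

LCM formula: LCM(a, b) = (a × b) / GCD(a, b)
LCM(94, 70) = (94 × 70) / 2
LCM(94, 70) = 6580 / 2
LCM(94, 70) = 3290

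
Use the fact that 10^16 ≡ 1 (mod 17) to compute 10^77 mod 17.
By Fermat: 10^{16} ≡ 1 (mod 17). 77 = 4×16 + 13. So 10^{77} ≡ 10^{13} ≡ 11 (mod 17)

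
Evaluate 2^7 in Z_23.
7 = 4 + 2 + 1 (binary 111). Repeated squaring mod 23: 2^1 ≡ 2; 2^2 ≡ 2² = 4 ≡ 4; 2^4 ≡ 4² = 16 ≡ 16. Multiply: 2^7 = 2^4 × 2^2 × 2^1 ≡ 16 × 4 × 2 (mod 23): 16 × 4 = 64 ≡ 18; 18 × 2 = 36 ≡ 13. So 2^7 ≡ 13 (mod 23).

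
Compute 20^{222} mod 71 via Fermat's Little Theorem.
30

By Fermat's Little Theorem, a^(p-1) ≡ 1 (mod p) for prime p and gcd(a, p) = 1
Here p = 71, so 20^70 ≡ 1 (mod 71)
We can reduce the exponent: 222 mod 70 = 12
So 20^222 ≡ 20^12 (mod 71)
Computing: 20^12 mod 71 = 30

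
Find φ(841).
812

Prime factorization: 841 = 29^2
Using the formula φ(n) = n × Π(1 - 1/p) for each prime factor p:
φ(841) = 841 × (1 - 1/29)
φ(841) = 812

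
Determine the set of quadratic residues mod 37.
QRs mod 37: {1, 3, 4, 7, 9, 10, 11, 12, 16, 21, 25, 26, 27, 28, 30, 33, 34, 36}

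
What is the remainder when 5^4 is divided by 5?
5 ≡ 0 (mod 5). 4 = 4 (binary 100). Repeated squaring mod 5: 0^1 ≡ 0; 0^2 ≡ 0² = 0 ≡ 0; 0^4 ≡ 0² = 0 ≡ 0. So 5^4 ≡ 0 (mod 5).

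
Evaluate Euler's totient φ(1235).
864

Prime factorization: 1235 = 5 × 13 × 19
Using the formula φ(n) = n × Π(1 - 1/p) for each prime factor p:
φ(1235) = 1235 × (1 - 1/5) × (1 - 1/13) × (1 - 1/19)
φ(1235) = 864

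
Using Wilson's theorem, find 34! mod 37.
(36)! = (34)! × (35) × (36) ≡ -1 (mod 37). So (34)! ≡ -1 × [(36)(35)]^(-1) ≡ 18 (mod 37)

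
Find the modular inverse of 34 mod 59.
34^(-1) ≡ 33 (mod 59). Verification: 34 × 33 = 1122 ≡ 1 (mod 59)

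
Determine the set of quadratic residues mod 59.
QRs mod 59: {1, 3, 4, 5, 7, 9, 12, 15, 16, 17, 19, 20, 21, 22, 25, 26, 27, 28, 29, 35, 36, 41, 45, 46, 48, 49, 51, 53, 57}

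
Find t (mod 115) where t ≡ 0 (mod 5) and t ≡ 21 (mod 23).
M = 5 × 23 = 115. M₁ = 23, y₁ ≡ 2 (mod 5). M₂ = 5, y₂ ≡ 14 (mod 23). t = 0×23×2 + 21×5×14 ≡ 90 (mod 115)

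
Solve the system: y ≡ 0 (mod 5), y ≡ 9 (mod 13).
M = 5 × 13 = 65. M₁ = 13, y₁ ≡ 2 (mod 5). M₂ = 5, y₂ ≡ 8 (mod 13). y = 0×13×2 + 9×5×8 ≡ 35 (mod 65)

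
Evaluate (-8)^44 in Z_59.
Using repeated squaring. (-8) ≡ 51 (mod 59). 44 = 32 + 8 + 4 (binary 101100). Repeated squaring mod 59: 51^1 ≡ 51; 51^2 ≡ 51² = 2601 ≡ 5; 51^4 ≡ 5² = 25 ≡ 25; 51^8 ≡ 25² = 625 ≡ 35; 51^16 ≡ 35² = 1225 ≡ 45; 51^32 ≡ 45² = 2025 ≡ 19. Multiply: (-8)^44 ≡ 51^32 × 51^8 × 51^4 ≡ 19 × 35 × 25 (mod 59): 19 × 35 = 665 ≡ 16; 16 × 25 = 400 ≡ 46. So (-8)^44 ≡ 46 (mod 59).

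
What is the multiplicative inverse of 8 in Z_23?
8^(-1) ≡ 3 (mod 23). Verification: 8 × 3 = 24 ≡ 1 (mod 23)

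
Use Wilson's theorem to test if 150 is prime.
(149)! mod 150 = 0. Since 0 ≢ -1 (mod 150), 150 is not prime.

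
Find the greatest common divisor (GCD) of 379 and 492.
1

Using the Euclidean algorithm:
379 = 0 × 492 + 379
492 = 1 × 379 + 113
379 = 3 × 113 + 40
113 = 2 × 40 + 33
40 = 1 × 33 + 7
33 = 4 × 7 + 5
7 = 1 × 5 + 2
5 = 2 × 2 + 1
2 = 2 × 1 + 0

GCD(379, 492) = 1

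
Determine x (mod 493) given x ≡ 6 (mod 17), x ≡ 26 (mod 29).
142

Using the Chinese Remainder Theorem:
M = product of moduli = 493
For equation 1: M_1 = 29, 29 ≡ 12 (mod 17), inverse of 29 mod 17 is 10 (check: 12 × 10 = 120 ≡ 1 (mod 17))
For equation 2: M_2 = 17, 17 ≡ 17 (mod 29), inverse of 17 mod 29 is 12 (check: 17 × 12 = 204 ≡ 1 (mod 29))
Combine: x ≡ Σ r_i×M_i×(M_i⁻¹ mod m_i) = 6×29×10 + 26×17×12 = 1740 + 5304 = 7044
7044 mod 493 = 142
x ≡ 142 (mod 493)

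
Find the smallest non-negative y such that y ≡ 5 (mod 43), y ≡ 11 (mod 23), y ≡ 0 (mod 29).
26622

Using the Chinese Remainder Theorem:
M = product of moduli = 28681
For equation 1: M_1 = 667, 667 ≡ 22 (mod 43), inverse of 667 mod 43 is 2 (check: 22 × 2 = 44 ≡ 1 (mod 43))
For equation 2: M_2 = 1247, 1247 ≡ 5 (mod 23), inverse of 1247 mod 23 is 14 (check: 5 × 14 = 70 ≡ 1 (mod 23))
For equation 3: M_3 = 989, 989 ≡ 3 (mod 29), inverse of 989 mod 29 is 10 (check: 3 × 10 = 30 ≡ 1 (mod 29))
Combine: y ≡ Σ r_i×M_i×(M_i⁻¹ mod m_i) = 5×667×2 + 11×1247×14 + 0×989×10 = 6670 + 192038 + 0 = 198708
198708 mod 28681 = 26622
y ≡ 26622 (mod 28681)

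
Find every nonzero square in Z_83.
QRs mod 83: {1, 3, 4, 7, 9, 10, 11, 12, 16, 17, 21, 23, 25, 26, 27, 28, 29, 30, 31, 33, 36, 37, 38, 40, 41, 44, 48, 49, 51, 59, 61, 63, 64, 65, 68, 69, 70, 75, 77, 78, 81}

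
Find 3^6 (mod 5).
6 = 4 + 2 (binary 110). Repeated squaring mod 5: 3^1 ≡ 3; 3^2 ≡ 3² = 9 ≡ 4; 3^4 ≡ 4² = 16 ≡ 1. Multiply: 3^6 = 3^4 × 3^2 ≡ 1 × 4 (mod 5): 1 × 4 = 4 ≡ 4. So 3^6 ≡ 4 (mod 5).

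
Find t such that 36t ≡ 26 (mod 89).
65

Since gcd(36, 89) = 1 divides 26, a solution exists.
Multiply both sides by the inverse of 36 mod 89:
  36^(-1) mod 89 = 47
  x ≡ 47 × 26 ≡ 1222 ≡ 65 (mod 89)
Verification: 36 × 65 = 2340 = 26 × 89 + 26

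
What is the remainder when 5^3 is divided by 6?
3 = 2 + 1 (binary 11). Repeated squaring mod 6: 5^1 ≡ 5; 5^2 ≡ 5² = 25 ≡ 1. Multiply: 5^3 = 5^2 × 5^1 ≡ 1 × 5 (mod 6): 1 × 5 = 5 ≡ 5. So 5^3 ≡ 5 (mod 6).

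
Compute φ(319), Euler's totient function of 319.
280

Prime factorization: 319 = 11 × 29
Using the formula φ(n) = n × Π(1 - 1/p) for each prime factor p:
φ(319) = 319 × (1 - 1/11) × (1 - 1/29)
φ(319) = 280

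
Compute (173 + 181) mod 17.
14

(173 + 181) = 354
354 mod 17 = 14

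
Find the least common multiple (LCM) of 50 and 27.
1350

First find GCD(50, 27) using the Euclidean algorithm:
50 = 1 × 27 + 23
27 = 1 × 23 + 4
23 = 5 × 4 + 3
4 = 1 × 3 + 1
3 = 3 × 1 + 0
GCD(50, 27) = 1

LCM formula: LCM(a, b) = (a × b) / GCD(a, b)
LCM(50, 27) = (50 × 27) / 1
LCM(50, 27) = 1350 / 1
LCM(50, 27) = 1350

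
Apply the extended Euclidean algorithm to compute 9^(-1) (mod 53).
Extended GCD: 9(6) + 53(-1) = 1. So 9^(-1) ≡ 6 ≡ 6 (mod 53). Verify: 9 × 6 = 54 ≡ 1 (mod 53)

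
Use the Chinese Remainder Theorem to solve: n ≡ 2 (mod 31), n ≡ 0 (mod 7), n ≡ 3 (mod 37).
7070

Using the Chinese Remainder Theorem:
M = product of moduli = 8029
For equation 1: M_1 = 259, 259 ≡ 11 (mod 31), inverse of 259 mod 31 is 17 (check: 11 × 17 = 187 ≡ 1 (mod 31))
For equation 2: M_2 = 1147, 1147 ≡ 6 (mod 7), inverse of 1147 mod 7 is 6 (check: 6 × 6 = 36 ≡ 1 (mod 7))
For equation 3: M_3 = 217, 217 ≡ 32 (mod 37), inverse of 217 mod 37 is 22 (check: 32 × 22 = 704 ≡ 1 (mod 37))
Combine: n ≡ Σ r_i×M_i×(M_i⁻¹ mod m_i) = 2×259×17 + 0×1147×6 + 3×217×22 = 8806 + 0 + 14322 = 23128
23128 mod 8029 = 7070
n ≡ 7070 (mod 8029)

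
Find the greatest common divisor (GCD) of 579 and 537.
3

Using the Euclidean algorithm:
579 = 1 × 537 + 42
537 = 12 × 42 + 33
42 = 1 × 33 + 9
33 = 3 × 9 + 6
9 = 1 × 6 + 3
6 = 2 × 3 + 0

GCD(579, 537) = 3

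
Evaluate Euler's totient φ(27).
18

Prime factorization: 27 = 3^3
Using the formula φ(n) = n × Π(1 - 1/p) for each prime factor p:
φ(27) = 27 × (1 - 1/3)
φ(27) = 18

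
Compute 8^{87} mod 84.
8

Using successive squaring:
Binary expansion of 87: 1010111
Powers of 8 mod 84 (each is the square of the previous):
  8^1 ≡ 8 (mod 84)
  8^2 ≡ 8² = 64 ≡ 64 (mod 84)
  8^4 ≡ 64² = 4096 ≡ 64 (mod 84)
  8^8 ≡ 64² = 4096 ≡ 64 (mod 84)
  8^16 ≡ 64² = 4096 ≡ 64 (mod 84)
  8^32 ≡ 64² = 4096 ≡ 64 (mod 84)
  8^64 ≡ 64² = 4096 ≡ 64 (mod 84)
87 = 64 + 16 + 4 + 2 + 1, so 8^87 = 8^64 × 8^16 × 8^4 × 8^2 × 8^1 ≡ 64 × 64 × 64 × 64 × 8 (mod 84)
Multiplying step by step:
  64 × 64 = 4096 ≡ 64 (mod 84)
  64 × 64 = 4096 ≡ 64 (mod 84)
  64 × 64 = 4096 ≡ 64 (mod 84)
  64 × 8 = 512 ≡ 8 (mod 84)
Result: 8^87 ≡ 8 (mod 84)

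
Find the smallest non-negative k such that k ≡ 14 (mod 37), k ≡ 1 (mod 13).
14

Using the Chinese Remainder Theorem:
M = product of moduli = 481
For equation 1: M_1 = 13, 13 ≡ 13 (mod 37), inverse of 13 mod 37 is 20 (check: 13 × 20 = 260 ≡ 1 (mod 37))
For equation 2: M_2 = 37, 37 ≡ 11 (mod 13), inverse of 37 mod 13 is 6 (check: 11 × 6 = 66 ≡ 1 (mod 13))
Combine: k ≡ Σ r_i×M_i×(M_i⁻¹ mod m_i) = 14×13×20 + 1×37×6 = 3640 + 222 = 3862
3862 mod 481 = 14
k ≡ 14 (mod 481)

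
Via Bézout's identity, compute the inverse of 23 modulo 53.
Extended GCD: 23(-23) + 53(10) = 1. So 23^(-1) ≡ 30 ≡ 30 (mod 53). Verify: 23 × 30 = 690 ≡ 1 (mod 53)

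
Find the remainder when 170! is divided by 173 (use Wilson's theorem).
(172)! = (170)! × (171) × (172) ≡ -1 (mod 173). So (170)! ≡ -1 × [(172)(171)]^(-1) ≡ 86 (mod 173)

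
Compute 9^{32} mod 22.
15

Using successive squaring:
Binary expansion of 32: 100000
Powers of 9 mod 22 (each is the square of the previous):
  9^1 ≡ 9 (mod 22)
  9^2 ≡ 9² = 81 ≡ 15 (mod 22)
  9^4 ≡ 15² = 225 ≡ 5 (mod 22)
  9^8 ≡ 5² = 25 ≡ 3 (mod 22)
  9^16 ≡ 3² = 9 ≡ 9 (mod 22)
  9^32 ≡ 9² = 81 ≡ 15 (mod 22)
32 is a power of 2, so 9^32 is the last square: ≡ 15 (mod 22)
Result: 9^32 ≡ 15 (mod 22)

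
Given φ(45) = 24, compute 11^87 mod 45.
By Euler: 11^{24} ≡ 1 (mod 45) since gcd(11, 45) = 1. 87 = 3×24 + 15. So 11^{87} ≡ 11^{15} ≡ 26 (mod 45)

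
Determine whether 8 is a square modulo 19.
By Euler's criterion: 8^{9} ≡ 18 (mod 19). Since this equals -1 (≡ 18), 8 is not a QR.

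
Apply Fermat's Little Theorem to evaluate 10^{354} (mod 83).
3

By Fermat's Little Theorem, a^(p-1) ≡ 1 (mod p) for prime p and gcd(a, p) = 1
Here p = 83, so 10^82 ≡ 1 (mod 83)
We can reduce the exponent: 354 mod 82 = 26
So 10^354 ≡ 10^26 (mod 83)
Computing: 10^26 mod 83 = 3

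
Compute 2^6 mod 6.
6 = 4 + 2 (binary 110). Repeated squaring mod 6: 2^1 ≡ 2; 2^2 ≡ 2² = 4 ≡ 4; 2^4 ≡ 4² = 16 ≡ 4. Multiply: 2^6 = 2^4 × 2^2 ≡ 4 × 4 (mod 6): 4 × 4 = 16 ≡ 4. So 2^6 ≡ 4 (mod 6).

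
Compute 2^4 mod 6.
4 = 4 (binary 100). Repeated squaring mod 6: 2^1 ≡ 2; 2^2 ≡ 2² = 4 ≡ 4; 2^4 ≡ 4² = 16 ≡ 4. So 2^4 ≡ 4 (mod 6).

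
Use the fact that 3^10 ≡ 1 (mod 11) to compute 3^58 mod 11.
By Fermat: 3^{10} ≡ 1 (mod 11). 58 = 5×10 + 8. So 3^{58} ≡ 3^{8} ≡ 5 (mod 11)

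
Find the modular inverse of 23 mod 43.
23^(-1) ≡ 15 (mod 43). Verification: 23 × 15 = 345 ≡ 1 (mod 43)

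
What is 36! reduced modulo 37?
By Wilson's theorem, (36)! ≡ -1 ≡ 36 (mod 37)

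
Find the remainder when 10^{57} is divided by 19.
By Fermat: 10^{18} ≡ 1 (mod 19). 57 = 3×18 + 3. So 10^{57} ≡ 10^{3} ≡ 12 (mod 19)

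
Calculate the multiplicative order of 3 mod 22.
Powers of 3 mod 22: 3^1≡3, 3^2≡9, 3^3≡5, 3^4≡15, 3^5≡1. Order = 5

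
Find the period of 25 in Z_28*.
Powers of 25 mod 28: 25^1≡25, 25^2≡9, 25^3≡1. Order = 3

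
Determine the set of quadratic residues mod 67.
QRs mod 67: {1, 4, 6, 9, 10, 14, 15, 16, 17, 19, 21, 22, 23, 24, 25, 26, 29, 33, 35, 36, 37, 39, 40, 47, 49, 54, 55, 56, 59, 60, 62, 64, 65}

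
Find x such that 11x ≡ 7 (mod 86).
71

Since gcd(11, 86) = 1 divides 7, a solution exists.
Multiply both sides by the inverse of 11 mod 86:
  11^(-1) mod 86 = 47
  x ≡ 47 × 7 ≡ 329 ≡ 71 (mod 86)
Verification: 11 × 71 = 781 = 9 × 86 + 7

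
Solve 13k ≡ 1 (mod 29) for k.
9

Using Extended Euclidean Algorithm:
gcd(13, 29) = 1
Bezout coefficients: 13 × 9 + 29 × -4 = 1
So 13 × 9 ≡ 1 (mod 29)
The inverse is 9 mod 29 = 9
Verification: 13 × 9 = 117 = 4 × 29 + 1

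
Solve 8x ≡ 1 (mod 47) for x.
8^(-1) ≡ 6 (mod 47). Verification: 8 × 6 = 48 ≡ 1 (mod 47)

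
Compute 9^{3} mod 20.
9

Using successive squaring:
Binary expansion of 3: 11
Powers of 9 mod 20 (each is the square of the previous):
  9^1 ≡ 9 (mod 20)
  9^2 ≡ 9² = 81 ≡ 1 (mod 20)
3 = 2 + 1, so 9^3 = 9^2 × 9^1 ≡ 1 × 9 (mod 20)
Multiplying step by step:
  1 × 9 = 9 ≡ 9 (mod 20)
Result: 9^3 ≡ 9 (mod 20)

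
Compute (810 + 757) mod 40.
7

(810 + 757) = 1567
1567 mod 40 = 7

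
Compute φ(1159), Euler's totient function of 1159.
1080

Prime factorization: 1159 = 19 × 61
Using the formula φ(n) = n × Π(1 - 1/p) for each prime factor p:
φ(1159) = 1159 × (1 - 1/19) × (1 - 1/61)
φ(1159) = 1080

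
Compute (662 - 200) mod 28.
14

(662 - 200) = 462
462 mod 28 = 14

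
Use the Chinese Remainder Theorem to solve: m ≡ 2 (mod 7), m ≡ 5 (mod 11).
M = 7 × 11 = 77. M₁ = 11, y₁ ≡ 2 (mod 7). M₂ = 7, y₂ ≡ 8 (mod 11). m = 2×11×2 + 5×7×8 ≡ 16 (mod 77)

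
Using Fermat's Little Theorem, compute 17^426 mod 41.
By Fermat: 17^{40} ≡ 1 (mod 41). 426 ≡ 26 (mod 40). So 17^{426} ≡ 17^{26} ≡ 33 (mod 41)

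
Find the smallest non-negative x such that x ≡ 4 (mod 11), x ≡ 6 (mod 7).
48

Using the Chinese Remainder Theorem:
M = product of moduli = 77
For equation 1: M_1 = 7, 7 ≡ 7 (mod 11), inverse of 7 mod 11 is 8 (check: 7 × 8 = 56 ≡ 1 (mod 11))
For equation 2: M_2 = 11, 11 ≡ 4 (mod 7), inverse of 11 mod 7 is 2 (check: 4 × 2 = 8 ≡ 1 (mod 7))
Combine: x ≡ Σ r_i×M_i×(M_i⁻¹ mod m_i) = 4×7×8 + 6×11×2 = 224 + 132 = 356
356 mod 77 = 48
x ≡ 48 (mod 77)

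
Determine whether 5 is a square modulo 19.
By Euler's criterion: 5^{9} ≡ 1 (mod 19). Since this equals 1, 5 is a QR.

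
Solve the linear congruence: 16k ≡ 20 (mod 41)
32

Since gcd(16, 41) = 1 divides 20, a solution exists.
Multiply both sides by the inverse of 16 mod 41:
  16^(-1) mod 41 = 18
  x ≡ 18 × 20 ≡ 360 ≡ 32 (mod 41)
Verification: 16 × 32 = 512 = 12 × 41 + 20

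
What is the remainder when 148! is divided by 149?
By Wilson's theorem, (148)! ≡ -1 ≡ 148 (mod 149)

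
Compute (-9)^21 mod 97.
Using repeated squaring. (-9) ≡ 88 (mod 97). 21 = 16 + 4 + 1 (binary 10101). Repeated squaring mod 97: 88^1 ≡ 88; 88^2 ≡ 88² = 7744 ≡ 81; 88^4 ≡ 81² = 6561 ≡ 62; 88^8 ≡ 62² = 3844 ≡ 61; 88^16 ≡ 61² = 3721 ≡ 35. Multiply: (-9)^21 ≡ 88^16 × 88^4 × 88^1 ≡ 35 × 62 × 88 (mod 97): 35 × 62 = 2170 ≡ 36; 36 × 88 = 3168 ≡ 64. So (-9)^21 ≡ 64 (mod 97).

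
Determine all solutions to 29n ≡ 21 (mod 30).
9

Since gcd(29, 30) = 1 divides 21, a solution exists.
Multiply both sides by the inverse of 29 mod 30:
  29^(-1) mod 30 = 29
  x ≡ 29 × 21 ≡ 609 ≡ 9 (mod 30)
Verification: 29 × 9 = 261 = 8 × 30 + 21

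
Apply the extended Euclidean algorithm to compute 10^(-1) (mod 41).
Extended GCD: 10(-4) + 41(1) = 1. So 10^(-1) ≡ 37 ≡ 37 (mod 41). Verify: 10 × 37 = 370 ≡ 1 (mod 41)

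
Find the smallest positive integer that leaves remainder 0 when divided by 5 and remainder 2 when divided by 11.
M = 5 × 11 = 55. M₁ = 11, y₁ ≡ 1 (mod 5). M₂ = 5, y₂ ≡ 9 (mod 11). z = 0×11×1 + 2×5×9 ≡ 35 (mod 55). The smallest positive such number is 35.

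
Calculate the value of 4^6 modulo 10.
6 = 4 + 2 (binary 110). Repeated squaring mod 10: 4^1 ≡ 4; 4^2 ≡ 4² = 16 ≡ 6; 4^4 ≡ 6² = 36 ≡ 6. Multiply: 4^6 = 4^4 × 4^2 ≡ 6 × 6 (mod 10): 6 × 6 = 36 ≡ 6. So 4^6 ≡ 6 (mod 10).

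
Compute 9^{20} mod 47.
2

Using successive squaring:
Binary expansion of 20: 10100
Powers of 9 mod 47 (each is the square of the previous):
  9^1 ≡ 9 (mod 47)
  9^2 ≡ 9² = 81 ≡ 34 (mod 47)
  9^4 ≡ 34² = 1156 ≡ 28 (mod 47)
  9^8 ≡ 28² = 784 ≡ 32 (mod 47)
  9^16 ≡ 32² = 1024 ≡ 37 (mod 47)
20 = 16 + 4, so 9^20 = 9^16 × 9^4 ≡ 37 × 28 (mod 47)
Multiplying step by step:
  37 × 28 = 1036 ≡ 2 (mod 47)
Result: 9^20 ≡ 2 (mod 47)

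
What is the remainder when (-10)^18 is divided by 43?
Using repeated squaring. (-10) ≡ 33 (mod 43). 18 = 16 + 2 (binary 10010). Repeated squaring mod 43: 33^1 ≡ 33; 33^2 ≡ 33² = 1089 ≡ 14; 33^4 ≡ 14² = 196 ≡ 24; 33^8 ≡ 24² = 576 ≡ 17; 33^16 ≡ 17² = 289 ≡ 31. Multiply: (-10)^18 ≡ 33^16 × 33^2 ≡ 31 × 14 (mod 43): 31 × 14 = 434 ≡ 4. So (-10)^18 ≡ 4 (mod 43).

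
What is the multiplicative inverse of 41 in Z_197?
41^(-1) ≡ 173 (mod 197). Verification: 41 × 173 = 7093 ≡ 1 (mod 197)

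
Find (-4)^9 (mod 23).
(-4) ≡ 19 (mod 23). 9 = 8 + 1 (binary 1001). Repeated squaring mod 23: 19^1 ≡ 19; 19^2 ≡ 19² = 361 ≡ 16; 19^4 ≡ 16² = 256 ≡ 3; 19^8 ≡ 3² = 9 ≡ 9. Multiply: (-4)^9 ≡ 19^8 × 19^1 ≡ 9 × 19 (mod 23): 9 × 19 = 171 ≡ 10. So (-4)^9 ≡ 10 (mod 23).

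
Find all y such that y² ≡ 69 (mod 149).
The square roots of 69 mod 149 are 48 and 101. Verify: 48² = 2304 ≡ 69 (mod 149)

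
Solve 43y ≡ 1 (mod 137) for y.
43^(-1) ≡ 51 (mod 137). Verification: 43 × 51 = 2193 ≡ 1 (mod 137)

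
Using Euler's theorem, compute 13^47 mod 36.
By Euler: 13^{12} ≡ 1 (mod 36) since gcd(13, 36) = 1. 47 = 3×12 + 11. So 13^{47} ≡ 13^{11} ≡ 25 (mod 36)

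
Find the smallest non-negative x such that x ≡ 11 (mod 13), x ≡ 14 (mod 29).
362

Using the Chinese Remainder Theorem:
M = product of moduli = 377
For equation 1: M_1 = 29, 29 ≡ 3 (mod 13), inverse of 29 mod 13 is 9 (check: 3 × 9 = 27 ≡ 1 (mod 13))
For equation 2: M_2 = 13, 13 ≡ 13 (mod 29), inverse of 13 mod 29 is 9 (check: 13 × 9 = 117 ≡ 1 (mod 29))
Combine: x ≡ Σ r_i×M_i×(M_i⁻¹ mod m_i) = 11×29×9 + 14×13×9 = 2871 + 1638 = 4509
4509 mod 377 = 362
x ≡ 362 (mod 377)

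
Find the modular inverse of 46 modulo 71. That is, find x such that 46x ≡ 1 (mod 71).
17

Using Extended Euclidean Algorithm:
gcd(46, 71) = 1
Bezout coefficients: 46 × 17 + 71 × -11 = 1
So 46 × 17 ≡ 1 (mod 71)
The inverse is 17 mod 71 = 17
Verification: 46 × 17 = 782 = 11 × 71 + 1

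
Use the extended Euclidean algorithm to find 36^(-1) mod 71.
Extended GCD: 36(2) + 71(-1) = 1. So 36^(-1) ≡ 2 ≡ 2 (mod 71). Verify: 36 × 2 = 72 ≡ 1 (mod 71)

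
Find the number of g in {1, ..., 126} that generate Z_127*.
Number of primitive roots mod 127 = φ(126) = 36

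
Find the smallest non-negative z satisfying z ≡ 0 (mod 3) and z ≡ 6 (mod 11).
M = 3 × 11 = 33. M₁ = 11, y₁ ≡ 2 (mod 3). M₂ = 3, y₂ ≡ 4 (mod 11). z = 0×11×2 + 6×3×4 ≡ 6 (mod 33)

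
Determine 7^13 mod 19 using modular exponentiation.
Using repeated squaring. 13 = 8 + 4 + 1 (binary 1101). Repeated squaring mod 19: 7^1 ≡ 7; 7^2 ≡ 7² = 49 ≡ 11; 7^4 ≡ 11² = 121 ≡ 7; 7^8 ≡ 7² = 49 ≡ 11. Multiply: 7^13 = 7^8 × 7^4 × 7^1 ≡ 11 × 7 × 7 (mod 19): 11 × 7 = 77 ≡ 1; 1 × 7 = 7 ≡ 7. So 7^13 ≡ 7 (mod 19).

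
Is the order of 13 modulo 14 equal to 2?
Yes, ord_14(13) = 2.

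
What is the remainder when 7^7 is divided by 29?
7 = 4 + 2 + 1 (binary 111). Repeated squaring mod 29: 7^1 ≡ 7; 7^2 ≡ 7² = 49 ≡ 20; 7^4 ≡ 20² = 400 ≡ 23. Multiply: 7^7 = 7^4 × 7^2 × 7^1 ≡ 23 × 20 × 7 (mod 29): 23 × 20 = 460 ≡ 25; 25 × 7 = 175 ≡ 1. So 7^7 ≡ 1 (mod 29).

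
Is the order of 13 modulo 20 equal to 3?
No, the actual order is 4, not 3.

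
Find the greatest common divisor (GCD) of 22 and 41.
1

Using the Euclidean algorithm:
22 = 0 × 41 + 22
41 = 1 × 22 + 19
22 = 1 × 19 + 3
19 = 6 × 3 + 1
3 = 3 × 1 + 0

GCD(22, 41) = 1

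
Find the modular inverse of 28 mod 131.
28^(-1) ≡ 117 (mod 131). Verification: 28 × 117 = 3276 ≡ 1 (mod 131)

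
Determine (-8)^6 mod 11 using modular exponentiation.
(-8) ≡ 3 (mod 11). 6 = 4 + 2 (binary 110). Repeated squaring mod 11: 3^1 ≡ 3; 3^2 ≡ 3² = 9 ≡ 9; 3^4 ≡ 9² = 81 ≡ 4. Multiply: (-8)^6 ≡ 3^4 × 3^2 ≡ 4 × 9 (mod 11): 4 × 9 = 36 ≡ 3. So (-8)^6 ≡ 3 (mod 11).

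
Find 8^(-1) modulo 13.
5

Using Extended Euclidean Algorithm:
gcd(8, 13) = 1
Bezout coefficients: 8 × 5 + 13 × -3 = 1
So 8 × 5 ≡ 1 (mod 13)
The inverse is 5 mod 13 = 5
Verification: 8 × 5 = 40 = 3 × 13 + 1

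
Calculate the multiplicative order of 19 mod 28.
Powers of 19 mod 28: 19^1≡19, 19^2≡25, 19^3≡27, 19^4≡9, 19^5≡3, 19^6≡1. Order = 6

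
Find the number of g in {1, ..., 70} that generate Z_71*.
Number of primitive roots mod 71 = φ(70) = 24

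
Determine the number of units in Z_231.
120

Prime factorization: 231 = 3 × 7 × 11
Using the formula φ(n) = n × Π(1 - 1/p) for each prime factor p:
φ(231) = 231 × (1 - 1/3) × (1 - 1/7) × (1 - 1/11)
φ(231) = 120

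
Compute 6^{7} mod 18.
0

Using successive squaring:
Binary expansion of 7: 111
Powers of 6 mod 18 (each is the square of the previous):
  6^1 ≡ 6 (mod 18)
  6^2 ≡ 6² = 36 ≡ 0 (mod 18)
  6^4 ≡ 0² = 0 ≡ 0 (mod 18)
7 = 4 + 2 + 1, so 6^7 = 6^4 × 6^2 × 6^1 ≡ 0 × 0 × 6 (mod 18)
Multiplying step by step:
  0 × 0 = 0 ≡ 0 (mod 18)
  0 × 6 = 0 ≡ 0 (mod 18)
Result: 6^7 ≡ 0 (mod 18)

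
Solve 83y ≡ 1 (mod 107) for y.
83^(-1) ≡ 49 (mod 107). Verification: 83 × 49 = 4067 ≡ 1 (mod 107)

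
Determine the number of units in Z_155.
120

Prime factorization: 155 = 5 × 31
Using the formula φ(n) = n × Π(1 - 1/p) for each prime factor p:
φ(155) = 155 × (1 - 1/5) × (1 - 1/31)
φ(155) = 120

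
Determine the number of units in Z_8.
4

Prime factorization: 8 = 2^3
Using the formula φ(n) = n × Π(1 - 1/p) for each prime factor p:
φ(8) = 8 × (1 - 1/2)
φ(8) = 4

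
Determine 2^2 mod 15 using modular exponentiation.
2 = 2 (binary 10). Repeated squaring mod 15: 2^1 ≡ 2; 2^2 ≡ 2² = 4 ≡ 4. So 2^2 ≡ 4 (mod 15).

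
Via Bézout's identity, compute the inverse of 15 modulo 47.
Extended GCD: 15(22) + 47(-7) = 1. So 15^(-1) ≡ 22 ≡ 22 (mod 47). Verify: 15 × 22 = 330 ≡ 1 (mod 47)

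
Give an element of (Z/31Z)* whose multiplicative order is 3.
5 has order 3 mod 31 since 5^{3} ≡ 1 (mod 31) and no smaller power works.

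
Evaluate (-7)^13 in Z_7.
Using repeated squaring. (-7) ≡ 0 (mod 7). 13 = 8 + 4 + 1 (binary 1101). Repeated squaring mod 7: 0^1 ≡ 0; 0^2 ≡ 0² = 0 ≡ 0; 0^4 ≡ 0² = 0 ≡ 0; 0^8 ≡ 0² = 0 ≡ 0. Multiply: (-7)^13 ≡ 0^8 × 0^4 × 0^1 ≡ 0 × 0 × 0 (mod 7): 0 × 0 = 0 ≡ 0; 0 × 0 = 0 ≡ 0. So (-7)^13 ≡ 0 (mod 7).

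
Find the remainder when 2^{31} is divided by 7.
By Fermat: 2^{6} ≡ 1 (mod 7). 31 = 5×6 + 1. So 2^{31} ≡ 2^{1} ≡ 2 (mod 7)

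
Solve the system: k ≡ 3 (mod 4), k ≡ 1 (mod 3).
M = 4 × 3 = 12. M₁ = 3, y₁ ≡ 3 (mod 4). M₂ = 4, y₂ ≡ 1 (mod 3). k = 3×3×3 + 1×4×1 ≡ 7 (mod 12)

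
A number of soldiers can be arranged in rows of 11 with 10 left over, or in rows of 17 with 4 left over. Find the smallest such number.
M = 11 × 17 = 187. M₁ = 17, y₁ ≡ 2 (mod 11). M₂ = 11, y₂ ≡ 14 (mod 17). y = 10×17×2 + 4×11×14 ≡ 21 (mod 187). The smallest positive such number is 21.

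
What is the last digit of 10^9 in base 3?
10 ≡ 1 (mod 3). 9 = 8 + 1 (binary 1001). Repeated squaring mod 3: 1^1 ≡ 1; 1^2 ≡ 1² = 1 ≡ 1; 1^4 ≡ 1² = 1 ≡ 1; 1^8 ≡ 1² = 1 ≡ 1. Multiply: 10^9 ≡ 1^8 × 1^1 ≡ 1 × 1 (mod 3): 1 × 1 = 1 ≡ 1. So 10^9 ≡ 1 (mod 3).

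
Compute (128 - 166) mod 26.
14

(128 - 166) = -38
-38 mod 26 = 14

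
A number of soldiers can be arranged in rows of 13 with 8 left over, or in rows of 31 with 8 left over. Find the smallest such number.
M = 13 × 31 = 403. M₁ = 31, y₁ ≡ 8 (mod 13). M₂ = 13, y₂ ≡ 12 (mod 31). k = 8×31×8 + 8×13×12 ≡ 8 (mod 403). The smallest positive such number is 8.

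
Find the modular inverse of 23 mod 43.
23^(-1) ≡ 15 (mod 43). Verification: 23 × 15 = 345 ≡ 1 (mod 43)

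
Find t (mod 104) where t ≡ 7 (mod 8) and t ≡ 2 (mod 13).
M = 8 × 13 = 104. M₁ = 13, y₁ ≡ 5 (mod 8). M₂ = 8, y₂ ≡ 5 (mod 13). t = 7×13×5 + 2×8×5 ≡ 15 (mod 104)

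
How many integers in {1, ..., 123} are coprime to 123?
80

Prime factorization: 123 = 3 × 41
Using the formula φ(n) = n × Π(1 - 1/p) for each prime factor p:
φ(123) = 123 × (1 - 1/3) × (1 - 1/41)
φ(123) = 80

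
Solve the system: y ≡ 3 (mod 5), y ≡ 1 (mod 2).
M = 5 × 2 = 10. M₁ = 2, y₁ ≡ 3 (mod 5). M₂ = 5, y₂ ≡ 1 (mod 2). y = 3×2×3 + 1×5×1 ≡ 3 (mod 10)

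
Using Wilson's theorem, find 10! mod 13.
(12)! = (10)! × (11) × (12) ≡ -1 (mod 13). So (10)! ≡ -1 × [(12)(11)]^(-1) ≡ 6 (mod 13)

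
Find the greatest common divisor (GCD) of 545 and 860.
5

Using the Euclidean algorithm:
545 = 0 × 860 + 545
860 = 1 × 545 + 315
545 = 1 × 315 + 230
315 = 1 × 230 + 85
230 = 2 × 85 + 60
85 = 1 × 60 + 25
60 = 2 × 25 + 10
25 = 2 × 10 + 5
10 = 2 × 5 + 0

GCD(545, 860) = 5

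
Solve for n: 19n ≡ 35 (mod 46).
43

Since gcd(19, 46) = 1 divides 35, a solution exists.
Multiply both sides by the inverse of 19 mod 46:
  19^(-1) mod 46 = 17
  x ≡ 17 × 35 ≡ 595 ≡ 43 (mod 46)
Verification: 19 × 43 = 817 = 17 × 46 + 35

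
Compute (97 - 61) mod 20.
16

(97 - 61) = 36
36 mod 20 = 16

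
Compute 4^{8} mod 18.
16

Using successive squaring:
Binary expansion of 8: 1000
Powers of 4 mod 18 (each is the square of the previous):
  4^1 ≡ 4 (mod 18)
  4^2 ≡ 4² = 16 ≡ 16 (mod 18)
  4^4 ≡ 16² = 256 ≡ 4 (mod 18)
  4^8 ≡ 4² = 16 ≡ 16 (mod 18)
8 is a power of 2, so 4^8 is the last square: ≡ 16 (mod 18)
Result: 4^8 ≡ 16 (mod 18)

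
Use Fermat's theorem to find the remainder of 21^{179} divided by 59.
3

By Fermat's Little Theorem, a^(p-1) ≡ 1 (mod p) for prime p and gcd(a, p) = 1
Here p = 59, so 21^58 ≡ 1 (mod 59)
We can reduce the exponent: 179 mod 58 = 5
So 21^179 ≡ 21^5 (mod 59)
Computing: 21^5 mod 59 = 3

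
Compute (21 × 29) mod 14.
7

(21 × 29) = 609
609 mod 14 = 7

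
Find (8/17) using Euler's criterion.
(8/17) = 8^{8} mod 17 = 1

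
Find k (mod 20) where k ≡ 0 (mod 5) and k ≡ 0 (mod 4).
M = 5 × 4 = 20. M₁ = 4, y₁ ≡ 4 (mod 5). M₂ = 5, y₂ ≡ 1 (mod 4). k = 0×4×4 + 0×5×1 ≡ 0 (mod 20)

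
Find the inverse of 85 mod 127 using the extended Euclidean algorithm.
Extended GCD: 85(3) + 127(-2) = 1. So 85^(-1) ≡ 3 ≡ 3 (mod 127). Verify: 85 × 3 = 255 ≡ 1 (mod 127)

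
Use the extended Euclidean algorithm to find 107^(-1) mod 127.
Extended GCD: 107(19) + 127(-16) = 1. So 107^(-1) ≡ 19 ≡ 19 (mod 127). Verify: 107 × 19 = 2033 ≡ 1 (mod 127)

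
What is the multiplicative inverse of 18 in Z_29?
18^(-1) ≡ 21 (mod 29). Verification: 18 × 21 = 378 ≡ 1 (mod 29)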